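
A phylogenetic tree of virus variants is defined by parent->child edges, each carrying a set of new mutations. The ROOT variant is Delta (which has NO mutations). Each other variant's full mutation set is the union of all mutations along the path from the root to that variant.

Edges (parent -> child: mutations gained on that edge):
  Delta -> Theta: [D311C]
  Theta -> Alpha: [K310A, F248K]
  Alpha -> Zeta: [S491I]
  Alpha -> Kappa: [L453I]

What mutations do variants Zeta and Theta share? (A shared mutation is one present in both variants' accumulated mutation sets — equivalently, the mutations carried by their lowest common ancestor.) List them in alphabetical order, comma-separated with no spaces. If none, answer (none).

Accumulating mutations along path to Zeta:
  At Delta: gained [] -> total []
  At Theta: gained ['D311C'] -> total ['D311C']
  At Alpha: gained ['K310A', 'F248K'] -> total ['D311C', 'F248K', 'K310A']
  At Zeta: gained ['S491I'] -> total ['D311C', 'F248K', 'K310A', 'S491I']
Mutations(Zeta) = ['D311C', 'F248K', 'K310A', 'S491I']
Accumulating mutations along path to Theta:
  At Delta: gained [] -> total []
  At Theta: gained ['D311C'] -> total ['D311C']
Mutations(Theta) = ['D311C']
Intersection: ['D311C', 'F248K', 'K310A', 'S491I'] ∩ ['D311C'] = ['D311C']

Answer: D311C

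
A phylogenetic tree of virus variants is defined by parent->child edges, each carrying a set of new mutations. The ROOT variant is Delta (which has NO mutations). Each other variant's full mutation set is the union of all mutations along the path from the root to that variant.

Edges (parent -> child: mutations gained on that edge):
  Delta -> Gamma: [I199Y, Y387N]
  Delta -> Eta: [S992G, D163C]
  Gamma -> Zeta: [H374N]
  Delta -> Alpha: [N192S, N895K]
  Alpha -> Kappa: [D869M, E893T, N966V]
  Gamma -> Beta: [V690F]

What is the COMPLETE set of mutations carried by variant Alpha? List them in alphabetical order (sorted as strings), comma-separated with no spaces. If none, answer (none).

At Delta: gained [] -> total []
At Alpha: gained ['N192S', 'N895K'] -> total ['N192S', 'N895K']

Answer: N192S,N895K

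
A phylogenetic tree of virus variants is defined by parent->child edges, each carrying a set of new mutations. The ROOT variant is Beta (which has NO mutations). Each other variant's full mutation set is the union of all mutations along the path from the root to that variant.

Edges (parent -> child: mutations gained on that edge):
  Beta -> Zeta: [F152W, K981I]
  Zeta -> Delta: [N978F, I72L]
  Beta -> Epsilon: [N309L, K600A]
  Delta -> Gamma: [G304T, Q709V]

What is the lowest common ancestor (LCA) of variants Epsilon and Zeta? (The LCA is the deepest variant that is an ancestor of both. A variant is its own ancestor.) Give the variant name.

Answer: Beta

Derivation:
Path from root to Epsilon: Beta -> Epsilon
  ancestors of Epsilon: {Beta, Epsilon}
Path from root to Zeta: Beta -> Zeta
  ancestors of Zeta: {Beta, Zeta}
Common ancestors: {Beta}
Walk up from Zeta: Zeta (not in ancestors of Epsilon), Beta (in ancestors of Epsilon)
Deepest common ancestor (LCA) = Beta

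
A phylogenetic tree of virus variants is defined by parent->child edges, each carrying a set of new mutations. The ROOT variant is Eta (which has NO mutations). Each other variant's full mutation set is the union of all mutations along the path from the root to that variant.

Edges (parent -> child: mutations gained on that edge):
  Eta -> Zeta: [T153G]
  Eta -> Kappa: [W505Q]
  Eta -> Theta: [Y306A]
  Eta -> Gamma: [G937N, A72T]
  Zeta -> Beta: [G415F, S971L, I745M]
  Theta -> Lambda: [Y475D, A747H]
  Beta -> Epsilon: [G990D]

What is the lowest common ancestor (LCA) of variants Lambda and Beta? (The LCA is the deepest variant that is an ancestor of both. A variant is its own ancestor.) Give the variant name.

Path from root to Lambda: Eta -> Theta -> Lambda
  ancestors of Lambda: {Eta, Theta, Lambda}
Path from root to Beta: Eta -> Zeta -> Beta
  ancestors of Beta: {Eta, Zeta, Beta}
Common ancestors: {Eta}
Walk up from Beta: Beta (not in ancestors of Lambda), Zeta (not in ancestors of Lambda), Eta (in ancestors of Lambda)
Deepest common ancestor (LCA) = Eta

Answer: Eta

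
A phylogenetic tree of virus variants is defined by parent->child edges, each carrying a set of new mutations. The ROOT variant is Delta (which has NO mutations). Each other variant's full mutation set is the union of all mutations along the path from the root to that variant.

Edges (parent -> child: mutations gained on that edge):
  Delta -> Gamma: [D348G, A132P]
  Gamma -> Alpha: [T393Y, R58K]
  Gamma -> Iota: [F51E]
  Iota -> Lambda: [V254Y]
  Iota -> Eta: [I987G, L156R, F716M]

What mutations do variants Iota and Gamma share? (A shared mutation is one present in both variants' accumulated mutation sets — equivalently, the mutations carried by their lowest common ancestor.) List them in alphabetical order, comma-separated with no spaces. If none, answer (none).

Accumulating mutations along path to Iota:
  At Delta: gained [] -> total []
  At Gamma: gained ['D348G', 'A132P'] -> total ['A132P', 'D348G']
  At Iota: gained ['F51E'] -> total ['A132P', 'D348G', 'F51E']
Mutations(Iota) = ['A132P', 'D348G', 'F51E']
Accumulating mutations along path to Gamma:
  At Delta: gained [] -> total []
  At Gamma: gained ['D348G', 'A132P'] -> total ['A132P', 'D348G']
Mutations(Gamma) = ['A132P', 'D348G']
Intersection: ['A132P', 'D348G', 'F51E'] ∩ ['A132P', 'D348G'] = ['A132P', 'D348G']

Answer: A132P,D348G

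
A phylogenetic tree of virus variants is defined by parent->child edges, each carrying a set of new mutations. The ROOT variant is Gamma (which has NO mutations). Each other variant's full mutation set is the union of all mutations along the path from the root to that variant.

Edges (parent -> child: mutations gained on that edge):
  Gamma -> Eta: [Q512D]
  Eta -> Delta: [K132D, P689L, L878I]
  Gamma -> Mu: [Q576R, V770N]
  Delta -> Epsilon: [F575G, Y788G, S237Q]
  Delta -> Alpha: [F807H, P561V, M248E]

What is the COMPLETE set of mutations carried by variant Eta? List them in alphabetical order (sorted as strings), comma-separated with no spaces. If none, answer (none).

Answer: Q512D

Derivation:
At Gamma: gained [] -> total []
At Eta: gained ['Q512D'] -> total ['Q512D']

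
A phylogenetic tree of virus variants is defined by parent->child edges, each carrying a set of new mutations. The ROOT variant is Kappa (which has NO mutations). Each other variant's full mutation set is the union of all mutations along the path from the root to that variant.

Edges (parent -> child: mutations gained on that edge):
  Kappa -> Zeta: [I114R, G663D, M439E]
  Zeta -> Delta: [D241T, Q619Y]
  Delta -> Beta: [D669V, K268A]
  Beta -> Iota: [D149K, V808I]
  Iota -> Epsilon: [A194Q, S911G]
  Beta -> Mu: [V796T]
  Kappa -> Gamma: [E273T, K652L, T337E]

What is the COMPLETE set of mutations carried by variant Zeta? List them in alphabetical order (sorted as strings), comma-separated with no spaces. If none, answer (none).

Answer: G663D,I114R,M439E

Derivation:
At Kappa: gained [] -> total []
At Zeta: gained ['I114R', 'G663D', 'M439E'] -> total ['G663D', 'I114R', 'M439E']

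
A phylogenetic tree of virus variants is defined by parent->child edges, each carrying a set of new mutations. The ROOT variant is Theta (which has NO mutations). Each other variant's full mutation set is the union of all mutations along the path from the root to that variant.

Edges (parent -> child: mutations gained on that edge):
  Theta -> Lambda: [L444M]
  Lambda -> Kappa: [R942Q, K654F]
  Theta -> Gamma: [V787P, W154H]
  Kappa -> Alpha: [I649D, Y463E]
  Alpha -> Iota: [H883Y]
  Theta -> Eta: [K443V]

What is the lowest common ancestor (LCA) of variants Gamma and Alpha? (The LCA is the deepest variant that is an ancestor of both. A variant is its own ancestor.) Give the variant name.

Answer: Theta

Derivation:
Path from root to Gamma: Theta -> Gamma
  ancestors of Gamma: {Theta, Gamma}
Path from root to Alpha: Theta -> Lambda -> Kappa -> Alpha
  ancestors of Alpha: {Theta, Lambda, Kappa, Alpha}
Common ancestors: {Theta}
Walk up from Alpha: Alpha (not in ancestors of Gamma), Kappa (not in ancestors of Gamma), Lambda (not in ancestors of Gamma), Theta (in ancestors of Gamma)
Deepest common ancestor (LCA) = Theta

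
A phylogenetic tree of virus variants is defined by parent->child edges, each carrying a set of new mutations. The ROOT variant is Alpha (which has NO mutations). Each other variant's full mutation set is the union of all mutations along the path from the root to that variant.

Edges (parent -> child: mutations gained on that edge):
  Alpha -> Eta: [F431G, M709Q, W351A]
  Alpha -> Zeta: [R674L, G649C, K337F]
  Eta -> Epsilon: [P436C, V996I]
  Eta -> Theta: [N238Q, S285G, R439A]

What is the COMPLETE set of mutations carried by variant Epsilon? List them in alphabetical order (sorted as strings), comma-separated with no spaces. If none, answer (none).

At Alpha: gained [] -> total []
At Eta: gained ['F431G', 'M709Q', 'W351A'] -> total ['F431G', 'M709Q', 'W351A']
At Epsilon: gained ['P436C', 'V996I'] -> total ['F431G', 'M709Q', 'P436C', 'V996I', 'W351A']

Answer: F431G,M709Q,P436C,V996I,W351A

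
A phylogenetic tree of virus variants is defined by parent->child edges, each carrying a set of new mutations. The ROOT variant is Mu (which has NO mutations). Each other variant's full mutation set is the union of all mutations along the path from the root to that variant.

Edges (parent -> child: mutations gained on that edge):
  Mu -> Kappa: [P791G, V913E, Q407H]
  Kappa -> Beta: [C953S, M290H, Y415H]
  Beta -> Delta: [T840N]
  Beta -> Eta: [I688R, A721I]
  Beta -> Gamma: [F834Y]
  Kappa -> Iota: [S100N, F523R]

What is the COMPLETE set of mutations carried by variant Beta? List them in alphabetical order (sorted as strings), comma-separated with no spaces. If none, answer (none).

Answer: C953S,M290H,P791G,Q407H,V913E,Y415H

Derivation:
At Mu: gained [] -> total []
At Kappa: gained ['P791G', 'V913E', 'Q407H'] -> total ['P791G', 'Q407H', 'V913E']
At Beta: gained ['C953S', 'M290H', 'Y415H'] -> total ['C953S', 'M290H', 'P791G', 'Q407H', 'V913E', 'Y415H']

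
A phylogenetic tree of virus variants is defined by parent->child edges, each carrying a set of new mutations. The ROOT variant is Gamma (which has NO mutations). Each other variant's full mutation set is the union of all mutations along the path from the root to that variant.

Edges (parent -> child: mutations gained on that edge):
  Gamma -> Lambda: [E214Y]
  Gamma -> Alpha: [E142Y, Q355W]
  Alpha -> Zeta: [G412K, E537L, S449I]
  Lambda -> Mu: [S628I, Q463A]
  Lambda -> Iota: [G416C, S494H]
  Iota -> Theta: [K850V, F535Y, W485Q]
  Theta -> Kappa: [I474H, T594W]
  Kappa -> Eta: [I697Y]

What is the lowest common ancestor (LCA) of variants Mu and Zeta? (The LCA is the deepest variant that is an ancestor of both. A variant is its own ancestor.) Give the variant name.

Answer: Gamma

Derivation:
Path from root to Mu: Gamma -> Lambda -> Mu
  ancestors of Mu: {Gamma, Lambda, Mu}
Path from root to Zeta: Gamma -> Alpha -> Zeta
  ancestors of Zeta: {Gamma, Alpha, Zeta}
Common ancestors: {Gamma}
Walk up from Zeta: Zeta (not in ancestors of Mu), Alpha (not in ancestors of Mu), Gamma (in ancestors of Mu)
Deepest common ancestor (LCA) = Gamma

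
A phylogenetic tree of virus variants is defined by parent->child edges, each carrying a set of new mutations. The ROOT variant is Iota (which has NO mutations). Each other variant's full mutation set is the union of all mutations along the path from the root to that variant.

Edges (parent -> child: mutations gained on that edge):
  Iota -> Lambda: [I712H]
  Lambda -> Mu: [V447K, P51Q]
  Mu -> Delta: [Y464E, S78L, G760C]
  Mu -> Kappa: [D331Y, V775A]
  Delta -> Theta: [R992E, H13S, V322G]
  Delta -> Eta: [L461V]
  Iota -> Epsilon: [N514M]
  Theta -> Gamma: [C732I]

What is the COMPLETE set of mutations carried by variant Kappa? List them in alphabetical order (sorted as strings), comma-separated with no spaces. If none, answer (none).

At Iota: gained [] -> total []
At Lambda: gained ['I712H'] -> total ['I712H']
At Mu: gained ['V447K', 'P51Q'] -> total ['I712H', 'P51Q', 'V447K']
At Kappa: gained ['D331Y', 'V775A'] -> total ['D331Y', 'I712H', 'P51Q', 'V447K', 'V775A']

Answer: D331Y,I712H,P51Q,V447K,V775A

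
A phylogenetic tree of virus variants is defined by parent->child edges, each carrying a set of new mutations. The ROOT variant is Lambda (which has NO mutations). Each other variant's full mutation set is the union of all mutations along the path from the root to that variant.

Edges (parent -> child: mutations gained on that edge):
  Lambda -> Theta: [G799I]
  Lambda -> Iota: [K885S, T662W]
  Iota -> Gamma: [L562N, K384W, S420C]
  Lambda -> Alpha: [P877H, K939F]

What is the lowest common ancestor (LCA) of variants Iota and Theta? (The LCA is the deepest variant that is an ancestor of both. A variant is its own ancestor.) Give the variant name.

Answer: Lambda

Derivation:
Path from root to Iota: Lambda -> Iota
  ancestors of Iota: {Lambda, Iota}
Path from root to Theta: Lambda -> Theta
  ancestors of Theta: {Lambda, Theta}
Common ancestors: {Lambda}
Walk up from Theta: Theta (not in ancestors of Iota), Lambda (in ancestors of Iota)
Deepest common ancestor (LCA) = Lambda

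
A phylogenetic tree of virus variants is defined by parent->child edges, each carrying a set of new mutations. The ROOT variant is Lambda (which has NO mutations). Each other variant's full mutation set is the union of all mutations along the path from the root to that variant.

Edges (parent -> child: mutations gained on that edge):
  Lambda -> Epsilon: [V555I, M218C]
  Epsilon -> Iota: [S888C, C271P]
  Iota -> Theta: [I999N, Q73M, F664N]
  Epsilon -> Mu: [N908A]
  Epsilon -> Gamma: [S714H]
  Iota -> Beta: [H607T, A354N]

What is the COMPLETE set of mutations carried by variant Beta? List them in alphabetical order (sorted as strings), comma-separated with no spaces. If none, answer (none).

Answer: A354N,C271P,H607T,M218C,S888C,V555I

Derivation:
At Lambda: gained [] -> total []
At Epsilon: gained ['V555I', 'M218C'] -> total ['M218C', 'V555I']
At Iota: gained ['S888C', 'C271P'] -> total ['C271P', 'M218C', 'S888C', 'V555I']
At Beta: gained ['H607T', 'A354N'] -> total ['A354N', 'C271P', 'H607T', 'M218C', 'S888C', 'V555I']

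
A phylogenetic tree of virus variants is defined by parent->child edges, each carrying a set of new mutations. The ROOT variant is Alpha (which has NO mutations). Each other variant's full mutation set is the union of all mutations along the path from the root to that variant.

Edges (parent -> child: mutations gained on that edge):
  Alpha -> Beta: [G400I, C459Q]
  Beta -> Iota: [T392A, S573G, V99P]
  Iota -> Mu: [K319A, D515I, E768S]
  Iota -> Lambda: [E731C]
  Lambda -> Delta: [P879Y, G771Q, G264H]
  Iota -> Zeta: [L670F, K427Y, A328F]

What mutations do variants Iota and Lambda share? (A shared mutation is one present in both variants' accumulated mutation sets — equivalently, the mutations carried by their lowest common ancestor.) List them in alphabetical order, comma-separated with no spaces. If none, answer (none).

Answer: C459Q,G400I,S573G,T392A,V99P

Derivation:
Accumulating mutations along path to Iota:
  At Alpha: gained [] -> total []
  At Beta: gained ['G400I', 'C459Q'] -> total ['C459Q', 'G400I']
  At Iota: gained ['T392A', 'S573G', 'V99P'] -> total ['C459Q', 'G400I', 'S573G', 'T392A', 'V99P']
Mutations(Iota) = ['C459Q', 'G400I', 'S573G', 'T392A', 'V99P']
Accumulating mutations along path to Lambda:
  At Alpha: gained [] -> total []
  At Beta: gained ['G400I', 'C459Q'] -> total ['C459Q', 'G400I']
  At Iota: gained ['T392A', 'S573G', 'V99P'] -> total ['C459Q', 'G400I', 'S573G', 'T392A', 'V99P']
  At Lambda: gained ['E731C'] -> total ['C459Q', 'E731C', 'G400I', 'S573G', 'T392A', 'V99P']
Mutations(Lambda) = ['C459Q', 'E731C', 'G400I', 'S573G', 'T392A', 'V99P']
Intersection: ['C459Q', 'G400I', 'S573G', 'T392A', 'V99P'] ∩ ['C459Q', 'E731C', 'G400I', 'S573G', 'T392A', 'V99P'] = ['C459Q', 'G400I', 'S573G', 'T392A', 'V99P']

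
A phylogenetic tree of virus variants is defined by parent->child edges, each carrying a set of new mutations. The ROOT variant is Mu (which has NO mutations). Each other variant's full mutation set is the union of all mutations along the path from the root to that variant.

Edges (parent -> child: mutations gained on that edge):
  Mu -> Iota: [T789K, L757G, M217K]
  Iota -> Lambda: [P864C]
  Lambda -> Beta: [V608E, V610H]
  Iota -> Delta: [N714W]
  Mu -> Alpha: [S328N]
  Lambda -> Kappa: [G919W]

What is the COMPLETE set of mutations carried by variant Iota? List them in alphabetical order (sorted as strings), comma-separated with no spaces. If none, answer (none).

At Mu: gained [] -> total []
At Iota: gained ['T789K', 'L757G', 'M217K'] -> total ['L757G', 'M217K', 'T789K']

Answer: L757G,M217K,T789K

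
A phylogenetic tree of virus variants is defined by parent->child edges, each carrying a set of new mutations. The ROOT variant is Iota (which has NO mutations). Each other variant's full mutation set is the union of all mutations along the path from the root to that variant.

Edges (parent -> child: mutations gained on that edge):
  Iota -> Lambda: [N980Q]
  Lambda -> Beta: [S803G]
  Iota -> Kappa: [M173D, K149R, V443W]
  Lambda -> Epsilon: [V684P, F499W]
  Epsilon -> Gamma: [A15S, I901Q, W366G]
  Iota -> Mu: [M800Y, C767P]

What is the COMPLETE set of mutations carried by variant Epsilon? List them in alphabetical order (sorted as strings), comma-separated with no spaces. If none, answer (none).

At Iota: gained [] -> total []
At Lambda: gained ['N980Q'] -> total ['N980Q']
At Epsilon: gained ['V684P', 'F499W'] -> total ['F499W', 'N980Q', 'V684P']

Answer: F499W,N980Q,V684P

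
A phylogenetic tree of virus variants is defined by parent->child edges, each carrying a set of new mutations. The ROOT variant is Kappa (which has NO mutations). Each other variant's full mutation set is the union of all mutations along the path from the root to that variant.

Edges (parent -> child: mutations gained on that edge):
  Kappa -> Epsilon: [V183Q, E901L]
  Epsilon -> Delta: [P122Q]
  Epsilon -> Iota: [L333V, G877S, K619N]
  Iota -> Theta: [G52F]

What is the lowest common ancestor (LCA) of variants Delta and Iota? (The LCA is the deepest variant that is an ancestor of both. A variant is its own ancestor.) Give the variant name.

Path from root to Delta: Kappa -> Epsilon -> Delta
  ancestors of Delta: {Kappa, Epsilon, Delta}
Path from root to Iota: Kappa -> Epsilon -> Iota
  ancestors of Iota: {Kappa, Epsilon, Iota}
Common ancestors: {Kappa, Epsilon}
Walk up from Iota: Iota (not in ancestors of Delta), Epsilon (in ancestors of Delta), Kappa (in ancestors of Delta)
Deepest common ancestor (LCA) = Epsilon

Answer: Epsilon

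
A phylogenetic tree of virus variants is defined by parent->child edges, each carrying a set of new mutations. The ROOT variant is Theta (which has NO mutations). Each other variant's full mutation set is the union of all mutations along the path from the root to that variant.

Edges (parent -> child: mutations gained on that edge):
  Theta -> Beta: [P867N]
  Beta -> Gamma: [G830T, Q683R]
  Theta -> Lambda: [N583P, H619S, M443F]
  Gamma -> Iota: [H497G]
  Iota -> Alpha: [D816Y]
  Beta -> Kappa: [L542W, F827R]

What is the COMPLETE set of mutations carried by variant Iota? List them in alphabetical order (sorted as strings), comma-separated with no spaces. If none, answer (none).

Answer: G830T,H497G,P867N,Q683R

Derivation:
At Theta: gained [] -> total []
At Beta: gained ['P867N'] -> total ['P867N']
At Gamma: gained ['G830T', 'Q683R'] -> total ['G830T', 'P867N', 'Q683R']
At Iota: gained ['H497G'] -> total ['G830T', 'H497G', 'P867N', 'Q683R']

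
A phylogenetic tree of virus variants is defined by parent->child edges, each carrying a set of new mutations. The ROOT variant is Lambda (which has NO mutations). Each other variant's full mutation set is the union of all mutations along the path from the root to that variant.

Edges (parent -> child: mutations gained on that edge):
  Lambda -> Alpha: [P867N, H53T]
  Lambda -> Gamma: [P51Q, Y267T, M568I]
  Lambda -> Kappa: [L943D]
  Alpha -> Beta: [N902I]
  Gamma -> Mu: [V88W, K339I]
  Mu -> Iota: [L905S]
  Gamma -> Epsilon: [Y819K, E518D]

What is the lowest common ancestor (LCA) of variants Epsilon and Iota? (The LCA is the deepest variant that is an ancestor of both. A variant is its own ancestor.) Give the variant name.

Answer: Gamma

Derivation:
Path from root to Epsilon: Lambda -> Gamma -> Epsilon
  ancestors of Epsilon: {Lambda, Gamma, Epsilon}
Path from root to Iota: Lambda -> Gamma -> Mu -> Iota
  ancestors of Iota: {Lambda, Gamma, Mu, Iota}
Common ancestors: {Lambda, Gamma}
Walk up from Iota: Iota (not in ancestors of Epsilon), Mu (not in ancestors of Epsilon), Gamma (in ancestors of Epsilon), Lambda (in ancestors of Epsilon)
Deepest common ancestor (LCA) = Gamma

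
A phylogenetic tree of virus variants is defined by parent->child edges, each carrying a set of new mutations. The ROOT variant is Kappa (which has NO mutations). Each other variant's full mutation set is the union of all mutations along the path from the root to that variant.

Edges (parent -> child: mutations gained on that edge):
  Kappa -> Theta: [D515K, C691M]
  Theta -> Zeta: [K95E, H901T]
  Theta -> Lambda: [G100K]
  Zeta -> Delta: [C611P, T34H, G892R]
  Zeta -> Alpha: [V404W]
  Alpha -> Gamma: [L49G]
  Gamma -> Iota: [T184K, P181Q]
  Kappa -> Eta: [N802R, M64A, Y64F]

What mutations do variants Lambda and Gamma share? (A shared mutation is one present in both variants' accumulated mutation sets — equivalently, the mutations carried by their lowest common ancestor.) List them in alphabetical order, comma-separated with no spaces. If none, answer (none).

Answer: C691M,D515K

Derivation:
Accumulating mutations along path to Lambda:
  At Kappa: gained [] -> total []
  At Theta: gained ['D515K', 'C691M'] -> total ['C691M', 'D515K']
  At Lambda: gained ['G100K'] -> total ['C691M', 'D515K', 'G100K']
Mutations(Lambda) = ['C691M', 'D515K', 'G100K']
Accumulating mutations along path to Gamma:
  At Kappa: gained [] -> total []
  At Theta: gained ['D515K', 'C691M'] -> total ['C691M', 'D515K']
  At Zeta: gained ['K95E', 'H901T'] -> total ['C691M', 'D515K', 'H901T', 'K95E']
  At Alpha: gained ['V404W'] -> total ['C691M', 'D515K', 'H901T', 'K95E', 'V404W']
  At Gamma: gained ['L49G'] -> total ['C691M', 'D515K', 'H901T', 'K95E', 'L49G', 'V404W']
Mutations(Gamma) = ['C691M', 'D515K', 'H901T', 'K95E', 'L49G', 'V404W']
Intersection: ['C691M', 'D515K', 'G100K'] ∩ ['C691M', 'D515K', 'H901T', 'K95E', 'L49G', 'V404W'] = ['C691M', 'D515K']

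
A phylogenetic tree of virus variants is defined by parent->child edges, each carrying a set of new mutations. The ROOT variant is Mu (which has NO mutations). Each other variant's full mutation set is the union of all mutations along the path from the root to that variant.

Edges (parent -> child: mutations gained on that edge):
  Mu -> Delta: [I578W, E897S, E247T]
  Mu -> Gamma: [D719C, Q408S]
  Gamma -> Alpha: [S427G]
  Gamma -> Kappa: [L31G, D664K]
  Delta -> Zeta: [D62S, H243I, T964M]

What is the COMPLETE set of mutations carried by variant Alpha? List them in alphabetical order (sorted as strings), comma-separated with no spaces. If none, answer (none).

At Mu: gained [] -> total []
At Gamma: gained ['D719C', 'Q408S'] -> total ['D719C', 'Q408S']
At Alpha: gained ['S427G'] -> total ['D719C', 'Q408S', 'S427G']

Answer: D719C,Q408S,S427G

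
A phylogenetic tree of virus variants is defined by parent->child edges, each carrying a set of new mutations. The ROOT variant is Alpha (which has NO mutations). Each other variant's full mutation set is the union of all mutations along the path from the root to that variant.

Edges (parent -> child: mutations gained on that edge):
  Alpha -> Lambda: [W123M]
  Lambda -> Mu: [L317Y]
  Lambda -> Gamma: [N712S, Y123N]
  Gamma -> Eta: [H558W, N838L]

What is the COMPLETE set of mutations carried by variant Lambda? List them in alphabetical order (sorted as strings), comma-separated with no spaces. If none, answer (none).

At Alpha: gained [] -> total []
At Lambda: gained ['W123M'] -> total ['W123M']

Answer: W123M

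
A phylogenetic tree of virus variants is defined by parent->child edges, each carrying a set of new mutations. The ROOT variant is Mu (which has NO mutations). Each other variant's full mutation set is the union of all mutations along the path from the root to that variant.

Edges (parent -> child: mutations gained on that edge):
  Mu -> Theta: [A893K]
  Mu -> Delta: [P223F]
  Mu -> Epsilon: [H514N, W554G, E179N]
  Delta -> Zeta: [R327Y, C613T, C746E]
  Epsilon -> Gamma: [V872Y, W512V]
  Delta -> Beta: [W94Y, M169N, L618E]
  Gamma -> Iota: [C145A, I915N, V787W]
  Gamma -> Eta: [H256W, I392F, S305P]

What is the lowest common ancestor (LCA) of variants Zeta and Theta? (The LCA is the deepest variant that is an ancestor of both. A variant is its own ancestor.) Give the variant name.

Path from root to Zeta: Mu -> Delta -> Zeta
  ancestors of Zeta: {Mu, Delta, Zeta}
Path from root to Theta: Mu -> Theta
  ancestors of Theta: {Mu, Theta}
Common ancestors: {Mu}
Walk up from Theta: Theta (not in ancestors of Zeta), Mu (in ancestors of Zeta)
Deepest common ancestor (LCA) = Mu

Answer: Mu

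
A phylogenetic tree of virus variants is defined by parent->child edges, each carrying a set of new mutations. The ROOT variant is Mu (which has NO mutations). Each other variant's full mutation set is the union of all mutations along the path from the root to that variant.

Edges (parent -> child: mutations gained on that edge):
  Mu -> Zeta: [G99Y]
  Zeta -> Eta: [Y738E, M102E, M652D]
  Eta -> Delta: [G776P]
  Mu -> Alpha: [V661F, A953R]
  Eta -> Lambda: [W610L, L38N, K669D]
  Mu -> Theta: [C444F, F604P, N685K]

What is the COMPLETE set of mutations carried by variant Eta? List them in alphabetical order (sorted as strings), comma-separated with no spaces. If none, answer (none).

Answer: G99Y,M102E,M652D,Y738E

Derivation:
At Mu: gained [] -> total []
At Zeta: gained ['G99Y'] -> total ['G99Y']
At Eta: gained ['Y738E', 'M102E', 'M652D'] -> total ['G99Y', 'M102E', 'M652D', 'Y738E']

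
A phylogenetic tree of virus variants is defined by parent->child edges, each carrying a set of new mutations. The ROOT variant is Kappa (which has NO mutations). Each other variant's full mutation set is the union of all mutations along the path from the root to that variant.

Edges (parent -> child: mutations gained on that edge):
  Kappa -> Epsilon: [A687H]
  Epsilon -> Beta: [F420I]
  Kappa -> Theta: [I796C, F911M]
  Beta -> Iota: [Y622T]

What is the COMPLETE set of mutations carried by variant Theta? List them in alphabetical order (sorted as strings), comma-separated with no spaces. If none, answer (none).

Answer: F911M,I796C

Derivation:
At Kappa: gained [] -> total []
At Theta: gained ['I796C', 'F911M'] -> total ['F911M', 'I796C']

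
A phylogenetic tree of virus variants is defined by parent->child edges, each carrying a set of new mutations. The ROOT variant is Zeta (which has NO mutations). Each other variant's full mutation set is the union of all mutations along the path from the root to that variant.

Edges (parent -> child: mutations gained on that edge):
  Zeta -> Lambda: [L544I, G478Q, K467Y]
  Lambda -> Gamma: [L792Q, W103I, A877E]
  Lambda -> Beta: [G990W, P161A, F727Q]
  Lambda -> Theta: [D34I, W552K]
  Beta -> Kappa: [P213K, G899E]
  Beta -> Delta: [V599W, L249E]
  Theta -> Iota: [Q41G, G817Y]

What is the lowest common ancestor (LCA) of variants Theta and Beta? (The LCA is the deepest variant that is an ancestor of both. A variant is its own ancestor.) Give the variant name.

Answer: Lambda

Derivation:
Path from root to Theta: Zeta -> Lambda -> Theta
  ancestors of Theta: {Zeta, Lambda, Theta}
Path from root to Beta: Zeta -> Lambda -> Beta
  ancestors of Beta: {Zeta, Lambda, Beta}
Common ancestors: {Zeta, Lambda}
Walk up from Beta: Beta (not in ancestors of Theta), Lambda (in ancestors of Theta), Zeta (in ancestors of Theta)
Deepest common ancestor (LCA) = Lambda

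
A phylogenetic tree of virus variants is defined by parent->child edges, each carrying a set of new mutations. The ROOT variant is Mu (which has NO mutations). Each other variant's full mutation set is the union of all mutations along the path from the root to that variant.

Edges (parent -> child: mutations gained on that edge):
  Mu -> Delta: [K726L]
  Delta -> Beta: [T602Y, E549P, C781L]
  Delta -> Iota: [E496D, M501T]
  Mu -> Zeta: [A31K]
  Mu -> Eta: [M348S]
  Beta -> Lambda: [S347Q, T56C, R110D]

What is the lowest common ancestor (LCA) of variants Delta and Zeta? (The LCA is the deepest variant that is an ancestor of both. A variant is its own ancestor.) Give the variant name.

Path from root to Delta: Mu -> Delta
  ancestors of Delta: {Mu, Delta}
Path from root to Zeta: Mu -> Zeta
  ancestors of Zeta: {Mu, Zeta}
Common ancestors: {Mu}
Walk up from Zeta: Zeta (not in ancestors of Delta), Mu (in ancestors of Delta)
Deepest common ancestor (LCA) = Mu

Answer: Mu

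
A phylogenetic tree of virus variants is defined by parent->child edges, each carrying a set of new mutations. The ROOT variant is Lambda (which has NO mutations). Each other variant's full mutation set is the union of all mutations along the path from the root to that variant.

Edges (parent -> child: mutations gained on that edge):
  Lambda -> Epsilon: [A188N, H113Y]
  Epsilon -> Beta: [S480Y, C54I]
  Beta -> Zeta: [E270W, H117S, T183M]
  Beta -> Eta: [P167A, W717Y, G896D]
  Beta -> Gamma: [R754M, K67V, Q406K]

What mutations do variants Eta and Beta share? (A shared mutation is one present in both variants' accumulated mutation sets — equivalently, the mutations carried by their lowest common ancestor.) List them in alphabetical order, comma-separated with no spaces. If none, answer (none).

Accumulating mutations along path to Eta:
  At Lambda: gained [] -> total []
  At Epsilon: gained ['A188N', 'H113Y'] -> total ['A188N', 'H113Y']
  At Beta: gained ['S480Y', 'C54I'] -> total ['A188N', 'C54I', 'H113Y', 'S480Y']
  At Eta: gained ['P167A', 'W717Y', 'G896D'] -> total ['A188N', 'C54I', 'G896D', 'H113Y', 'P167A', 'S480Y', 'W717Y']
Mutations(Eta) = ['A188N', 'C54I', 'G896D', 'H113Y', 'P167A', 'S480Y', 'W717Y']
Accumulating mutations along path to Beta:
  At Lambda: gained [] -> total []
  At Epsilon: gained ['A188N', 'H113Y'] -> total ['A188N', 'H113Y']
  At Beta: gained ['S480Y', 'C54I'] -> total ['A188N', 'C54I', 'H113Y', 'S480Y']
Mutations(Beta) = ['A188N', 'C54I', 'H113Y', 'S480Y']
Intersection: ['A188N', 'C54I', 'G896D', 'H113Y', 'P167A', 'S480Y', 'W717Y'] ∩ ['A188N', 'C54I', 'H113Y', 'S480Y'] = ['A188N', 'C54I', 'H113Y', 'S480Y']

Answer: A188N,C54I,H113Y,S480Y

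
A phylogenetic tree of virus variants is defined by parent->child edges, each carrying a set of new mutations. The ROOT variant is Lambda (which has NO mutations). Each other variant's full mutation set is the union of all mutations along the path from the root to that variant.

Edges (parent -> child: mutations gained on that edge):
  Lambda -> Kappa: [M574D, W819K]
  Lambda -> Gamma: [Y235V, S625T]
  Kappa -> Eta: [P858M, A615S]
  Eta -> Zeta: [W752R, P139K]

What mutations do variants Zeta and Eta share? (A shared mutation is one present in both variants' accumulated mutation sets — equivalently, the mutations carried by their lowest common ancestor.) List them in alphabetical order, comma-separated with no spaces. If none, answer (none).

Accumulating mutations along path to Zeta:
  At Lambda: gained [] -> total []
  At Kappa: gained ['M574D', 'W819K'] -> total ['M574D', 'W819K']
  At Eta: gained ['P858M', 'A615S'] -> total ['A615S', 'M574D', 'P858M', 'W819K']
  At Zeta: gained ['W752R', 'P139K'] -> total ['A615S', 'M574D', 'P139K', 'P858M', 'W752R', 'W819K']
Mutations(Zeta) = ['A615S', 'M574D', 'P139K', 'P858M', 'W752R', 'W819K']
Accumulating mutations along path to Eta:
  At Lambda: gained [] -> total []
  At Kappa: gained ['M574D', 'W819K'] -> total ['M574D', 'W819K']
  At Eta: gained ['P858M', 'A615S'] -> total ['A615S', 'M574D', 'P858M', 'W819K']
Mutations(Eta) = ['A615S', 'M574D', 'P858M', 'W819K']
Intersection: ['A615S', 'M574D', 'P139K', 'P858M', 'W752R', 'W819K'] ∩ ['A615S', 'M574D', 'P858M', 'W819K'] = ['A615S', 'M574D', 'P858M', 'W819K']

Answer: A615S,M574D,P858M,W819K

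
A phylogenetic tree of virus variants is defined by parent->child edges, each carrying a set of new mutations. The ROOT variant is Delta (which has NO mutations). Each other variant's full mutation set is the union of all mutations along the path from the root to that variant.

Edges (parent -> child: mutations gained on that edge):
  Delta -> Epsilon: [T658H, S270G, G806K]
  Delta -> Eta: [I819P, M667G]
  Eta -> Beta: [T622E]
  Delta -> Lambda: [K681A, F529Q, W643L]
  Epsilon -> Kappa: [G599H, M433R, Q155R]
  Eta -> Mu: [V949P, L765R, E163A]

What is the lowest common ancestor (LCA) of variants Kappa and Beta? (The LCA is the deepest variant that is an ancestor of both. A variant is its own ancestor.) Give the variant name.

Path from root to Kappa: Delta -> Epsilon -> Kappa
  ancestors of Kappa: {Delta, Epsilon, Kappa}
Path from root to Beta: Delta -> Eta -> Beta
  ancestors of Beta: {Delta, Eta, Beta}
Common ancestors: {Delta}
Walk up from Beta: Beta (not in ancestors of Kappa), Eta (not in ancestors of Kappa), Delta (in ancestors of Kappa)
Deepest common ancestor (LCA) = Delta

Answer: Delta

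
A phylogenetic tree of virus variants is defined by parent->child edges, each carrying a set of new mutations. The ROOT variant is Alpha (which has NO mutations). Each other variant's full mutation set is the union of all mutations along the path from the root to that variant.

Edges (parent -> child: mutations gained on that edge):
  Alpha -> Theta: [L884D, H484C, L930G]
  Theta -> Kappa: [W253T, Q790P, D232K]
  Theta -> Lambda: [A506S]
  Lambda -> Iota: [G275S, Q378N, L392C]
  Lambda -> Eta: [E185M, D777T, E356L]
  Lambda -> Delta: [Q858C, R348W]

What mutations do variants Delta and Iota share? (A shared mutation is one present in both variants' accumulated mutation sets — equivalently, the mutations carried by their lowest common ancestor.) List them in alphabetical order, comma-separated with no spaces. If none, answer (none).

Accumulating mutations along path to Delta:
  At Alpha: gained [] -> total []
  At Theta: gained ['L884D', 'H484C', 'L930G'] -> total ['H484C', 'L884D', 'L930G']
  At Lambda: gained ['A506S'] -> total ['A506S', 'H484C', 'L884D', 'L930G']
  At Delta: gained ['Q858C', 'R348W'] -> total ['A506S', 'H484C', 'L884D', 'L930G', 'Q858C', 'R348W']
Mutations(Delta) = ['A506S', 'H484C', 'L884D', 'L930G', 'Q858C', 'R348W']
Accumulating mutations along path to Iota:
  At Alpha: gained [] -> total []
  At Theta: gained ['L884D', 'H484C', 'L930G'] -> total ['H484C', 'L884D', 'L930G']
  At Lambda: gained ['A506S'] -> total ['A506S', 'H484C', 'L884D', 'L930G']
  At Iota: gained ['G275S', 'Q378N', 'L392C'] -> total ['A506S', 'G275S', 'H484C', 'L392C', 'L884D', 'L930G', 'Q378N']
Mutations(Iota) = ['A506S', 'G275S', 'H484C', 'L392C', 'L884D', 'L930G', 'Q378N']
Intersection: ['A506S', 'H484C', 'L884D', 'L930G', 'Q858C', 'R348W'] ∩ ['A506S', 'G275S', 'H484C', 'L392C', 'L884D', 'L930G', 'Q378N'] = ['A506S', 'H484C', 'L884D', 'L930G']

Answer: A506S,H484C,L884D,L930G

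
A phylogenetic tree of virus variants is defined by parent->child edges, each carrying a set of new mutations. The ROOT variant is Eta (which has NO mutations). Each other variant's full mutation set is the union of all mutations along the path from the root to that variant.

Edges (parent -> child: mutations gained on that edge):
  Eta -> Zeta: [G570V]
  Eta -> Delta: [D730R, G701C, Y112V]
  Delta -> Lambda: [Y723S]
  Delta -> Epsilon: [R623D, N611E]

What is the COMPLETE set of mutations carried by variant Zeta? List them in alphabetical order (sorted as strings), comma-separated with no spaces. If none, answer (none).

Answer: G570V

Derivation:
At Eta: gained [] -> total []
At Zeta: gained ['G570V'] -> total ['G570V']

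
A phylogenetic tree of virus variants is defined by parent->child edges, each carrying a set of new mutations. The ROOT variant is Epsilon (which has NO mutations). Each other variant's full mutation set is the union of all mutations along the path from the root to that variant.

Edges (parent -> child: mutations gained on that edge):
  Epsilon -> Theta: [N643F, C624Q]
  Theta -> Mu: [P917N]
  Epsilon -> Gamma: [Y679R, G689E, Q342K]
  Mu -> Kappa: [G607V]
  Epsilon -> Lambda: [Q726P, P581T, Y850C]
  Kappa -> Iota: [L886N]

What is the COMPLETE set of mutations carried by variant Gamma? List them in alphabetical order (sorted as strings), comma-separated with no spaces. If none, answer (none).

At Epsilon: gained [] -> total []
At Gamma: gained ['Y679R', 'G689E', 'Q342K'] -> total ['G689E', 'Q342K', 'Y679R']

Answer: G689E,Q342K,Y679R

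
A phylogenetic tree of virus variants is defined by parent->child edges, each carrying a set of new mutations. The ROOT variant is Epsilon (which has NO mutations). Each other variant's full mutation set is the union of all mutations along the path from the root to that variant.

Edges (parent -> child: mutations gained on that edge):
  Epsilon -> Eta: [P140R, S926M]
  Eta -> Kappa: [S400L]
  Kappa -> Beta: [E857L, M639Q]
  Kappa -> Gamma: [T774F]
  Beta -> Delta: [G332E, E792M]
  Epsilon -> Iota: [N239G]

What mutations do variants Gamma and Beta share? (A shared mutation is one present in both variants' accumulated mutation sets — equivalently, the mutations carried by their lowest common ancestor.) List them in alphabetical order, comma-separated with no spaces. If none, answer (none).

Answer: P140R,S400L,S926M

Derivation:
Accumulating mutations along path to Gamma:
  At Epsilon: gained [] -> total []
  At Eta: gained ['P140R', 'S926M'] -> total ['P140R', 'S926M']
  At Kappa: gained ['S400L'] -> total ['P140R', 'S400L', 'S926M']
  At Gamma: gained ['T774F'] -> total ['P140R', 'S400L', 'S926M', 'T774F']
Mutations(Gamma) = ['P140R', 'S400L', 'S926M', 'T774F']
Accumulating mutations along path to Beta:
  At Epsilon: gained [] -> total []
  At Eta: gained ['P140R', 'S926M'] -> total ['P140R', 'S926M']
  At Kappa: gained ['S400L'] -> total ['P140R', 'S400L', 'S926M']
  At Beta: gained ['E857L', 'M639Q'] -> total ['E857L', 'M639Q', 'P140R', 'S400L', 'S926M']
Mutations(Beta) = ['E857L', 'M639Q', 'P140R', 'S400L', 'S926M']
Intersection: ['P140R', 'S400L', 'S926M', 'T774F'] ∩ ['E857L', 'M639Q', 'P140R', 'S400L', 'S926M'] = ['P140R', 'S400L', 'S926M']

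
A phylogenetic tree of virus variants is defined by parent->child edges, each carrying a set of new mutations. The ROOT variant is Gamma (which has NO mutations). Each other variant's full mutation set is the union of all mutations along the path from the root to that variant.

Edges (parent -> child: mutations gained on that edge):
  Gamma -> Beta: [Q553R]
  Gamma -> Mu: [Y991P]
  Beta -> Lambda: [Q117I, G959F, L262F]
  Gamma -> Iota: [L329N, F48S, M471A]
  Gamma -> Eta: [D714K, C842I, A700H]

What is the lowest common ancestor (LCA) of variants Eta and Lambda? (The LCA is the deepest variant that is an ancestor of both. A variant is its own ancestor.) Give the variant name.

Path from root to Eta: Gamma -> Eta
  ancestors of Eta: {Gamma, Eta}
Path from root to Lambda: Gamma -> Beta -> Lambda
  ancestors of Lambda: {Gamma, Beta, Lambda}
Common ancestors: {Gamma}
Walk up from Lambda: Lambda (not in ancestors of Eta), Beta (not in ancestors of Eta), Gamma (in ancestors of Eta)
Deepest common ancestor (LCA) = Gamma

Answer: Gamma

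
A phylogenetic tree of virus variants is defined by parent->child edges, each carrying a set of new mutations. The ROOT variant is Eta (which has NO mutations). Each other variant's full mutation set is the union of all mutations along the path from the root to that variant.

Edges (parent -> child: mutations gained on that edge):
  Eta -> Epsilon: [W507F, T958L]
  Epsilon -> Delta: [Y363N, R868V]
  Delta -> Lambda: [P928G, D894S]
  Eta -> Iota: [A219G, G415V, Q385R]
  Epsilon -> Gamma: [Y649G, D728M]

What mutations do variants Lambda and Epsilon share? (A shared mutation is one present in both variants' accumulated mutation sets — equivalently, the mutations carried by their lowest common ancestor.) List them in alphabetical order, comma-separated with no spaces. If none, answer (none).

Accumulating mutations along path to Lambda:
  At Eta: gained [] -> total []
  At Epsilon: gained ['W507F', 'T958L'] -> total ['T958L', 'W507F']
  At Delta: gained ['Y363N', 'R868V'] -> total ['R868V', 'T958L', 'W507F', 'Y363N']
  At Lambda: gained ['P928G', 'D894S'] -> total ['D894S', 'P928G', 'R868V', 'T958L', 'W507F', 'Y363N']
Mutations(Lambda) = ['D894S', 'P928G', 'R868V', 'T958L', 'W507F', 'Y363N']
Accumulating mutations along path to Epsilon:
  At Eta: gained [] -> total []
  At Epsilon: gained ['W507F', 'T958L'] -> total ['T958L', 'W507F']
Mutations(Epsilon) = ['T958L', 'W507F']
Intersection: ['D894S', 'P928G', 'R868V', 'T958L', 'W507F', 'Y363N'] ∩ ['T958L', 'W507F'] = ['T958L', 'W507F']

Answer: T958L,W507F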